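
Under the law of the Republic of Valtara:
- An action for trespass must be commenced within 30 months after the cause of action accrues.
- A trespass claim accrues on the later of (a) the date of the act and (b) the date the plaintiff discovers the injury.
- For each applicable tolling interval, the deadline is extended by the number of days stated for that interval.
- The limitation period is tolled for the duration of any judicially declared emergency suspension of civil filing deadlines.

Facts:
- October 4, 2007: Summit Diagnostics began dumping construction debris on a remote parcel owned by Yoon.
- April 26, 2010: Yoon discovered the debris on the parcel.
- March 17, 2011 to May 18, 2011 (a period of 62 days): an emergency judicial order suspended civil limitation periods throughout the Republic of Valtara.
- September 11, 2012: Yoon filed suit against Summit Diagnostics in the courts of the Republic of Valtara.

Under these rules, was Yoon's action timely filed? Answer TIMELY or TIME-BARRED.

TIMELY

Taking the later of the act (October 4, 2007) and discovery (April 26, 2010), the claim accrued on April 26, 2010.
Adding the 30 months base period to April 26, 2010 gives a deadline of October 26, 2012, before any tolling.
The period was tolled for 62 days by the emergency suspension of filing deadlines (March 17, 2011 to May 18, 2011), pushing the deadline to December 27, 2012.
The September 11, 2012 filing precedes the December 27, 2012 deadline; the claim is timely.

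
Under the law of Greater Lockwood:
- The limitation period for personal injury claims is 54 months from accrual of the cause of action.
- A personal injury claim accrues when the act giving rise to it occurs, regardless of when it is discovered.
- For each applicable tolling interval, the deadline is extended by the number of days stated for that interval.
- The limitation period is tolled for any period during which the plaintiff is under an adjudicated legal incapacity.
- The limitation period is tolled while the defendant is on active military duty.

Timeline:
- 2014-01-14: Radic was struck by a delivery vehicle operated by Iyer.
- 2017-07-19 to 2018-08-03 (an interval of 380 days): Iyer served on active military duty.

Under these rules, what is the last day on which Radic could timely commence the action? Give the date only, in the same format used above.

The cause of action accrued on 2014-01-14, the date of the act.
The untolled deadline — 54 months after 2014-01-14 — is 2018-07-14.
The defendant's active military service from 2017-07-19 to 2018-08-03 tolled the period for 380 days, extending the deadline to 2019-07-29.

2019-07-29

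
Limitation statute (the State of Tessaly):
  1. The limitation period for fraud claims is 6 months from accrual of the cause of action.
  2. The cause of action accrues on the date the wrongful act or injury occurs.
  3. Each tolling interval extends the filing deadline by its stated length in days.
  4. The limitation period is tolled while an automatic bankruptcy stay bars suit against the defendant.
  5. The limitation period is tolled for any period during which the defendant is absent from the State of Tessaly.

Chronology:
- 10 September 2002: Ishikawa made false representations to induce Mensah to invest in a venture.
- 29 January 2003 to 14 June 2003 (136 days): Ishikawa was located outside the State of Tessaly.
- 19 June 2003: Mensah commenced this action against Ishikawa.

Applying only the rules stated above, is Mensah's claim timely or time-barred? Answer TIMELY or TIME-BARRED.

The claim accrued on 10 September 2002, when the wrongful act occurred.
Adding the 6 months base period to 10 September 2002 gives a deadline of 10 March 2003, before any tolling.
The defendant's absence from the jurisdiction from 29 January 2003 to 14 June 2003 tolled the period for 136 days, extending the deadline to 24 July 2003.
The 19 June 2003 filing precedes the 24 July 2003 deadline; the claim is timely.

TIMELY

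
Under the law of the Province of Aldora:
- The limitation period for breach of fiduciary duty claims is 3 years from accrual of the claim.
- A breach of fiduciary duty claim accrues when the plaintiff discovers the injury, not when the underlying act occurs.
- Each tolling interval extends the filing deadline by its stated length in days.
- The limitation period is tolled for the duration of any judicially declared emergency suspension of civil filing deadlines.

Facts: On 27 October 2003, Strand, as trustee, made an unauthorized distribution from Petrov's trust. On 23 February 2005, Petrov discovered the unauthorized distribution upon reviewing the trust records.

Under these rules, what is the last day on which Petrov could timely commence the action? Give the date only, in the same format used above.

23 February 2008

Accrual is tied to discovery, so the period began on 23 February 2005 rather than on 27 October 2003 when the act occurred.
The untolled deadline — 3 years after 23 February 2005 — is 23 February 2008.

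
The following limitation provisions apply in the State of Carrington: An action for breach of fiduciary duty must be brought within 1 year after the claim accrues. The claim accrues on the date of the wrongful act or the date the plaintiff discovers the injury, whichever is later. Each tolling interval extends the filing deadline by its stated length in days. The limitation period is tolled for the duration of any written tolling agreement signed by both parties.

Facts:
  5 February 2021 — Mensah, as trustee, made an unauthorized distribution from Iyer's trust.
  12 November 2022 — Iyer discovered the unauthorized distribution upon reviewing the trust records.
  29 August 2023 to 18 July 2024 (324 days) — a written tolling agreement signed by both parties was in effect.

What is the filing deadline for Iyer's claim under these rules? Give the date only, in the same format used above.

1 October 2024

Taking the later of the act (5 February 2021) and discovery (12 November 2022), the claim accrued on 12 November 2022.
Adding the 1 year base period to 12 November 2022 gives a deadline of 12 November 2023, before any tolling.
Because the written tolling agreement ran from 29 August 2023 to 18 July 2024, the deadline is extended by 324 days to 1 October 2024.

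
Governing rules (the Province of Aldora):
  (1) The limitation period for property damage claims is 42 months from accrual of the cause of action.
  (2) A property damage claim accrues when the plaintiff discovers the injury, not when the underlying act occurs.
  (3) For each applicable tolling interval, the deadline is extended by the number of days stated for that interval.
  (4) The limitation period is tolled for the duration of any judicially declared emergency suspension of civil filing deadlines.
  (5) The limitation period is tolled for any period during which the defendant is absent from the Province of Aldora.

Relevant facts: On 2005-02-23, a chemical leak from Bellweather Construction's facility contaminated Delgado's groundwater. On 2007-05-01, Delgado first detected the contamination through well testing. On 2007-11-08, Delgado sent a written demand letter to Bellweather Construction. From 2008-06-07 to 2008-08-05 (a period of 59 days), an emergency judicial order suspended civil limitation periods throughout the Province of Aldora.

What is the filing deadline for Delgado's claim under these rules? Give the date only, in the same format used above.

2010-12-30

The claim did not accrue until Delgado discovered the injury on 2007-05-01; the 2005-02-23 act date does not start the clock under the stated rule.
The untolled deadline — 42 months after 2007-05-01 — is 2010-11-01.
The emergency suspension of filing deadlines from 2008-06-07 to 2008-08-05 tolled the period for 59 days, extending the deadline to 2010-12-30.
Nothing else in the chronology tolls or restarts the period.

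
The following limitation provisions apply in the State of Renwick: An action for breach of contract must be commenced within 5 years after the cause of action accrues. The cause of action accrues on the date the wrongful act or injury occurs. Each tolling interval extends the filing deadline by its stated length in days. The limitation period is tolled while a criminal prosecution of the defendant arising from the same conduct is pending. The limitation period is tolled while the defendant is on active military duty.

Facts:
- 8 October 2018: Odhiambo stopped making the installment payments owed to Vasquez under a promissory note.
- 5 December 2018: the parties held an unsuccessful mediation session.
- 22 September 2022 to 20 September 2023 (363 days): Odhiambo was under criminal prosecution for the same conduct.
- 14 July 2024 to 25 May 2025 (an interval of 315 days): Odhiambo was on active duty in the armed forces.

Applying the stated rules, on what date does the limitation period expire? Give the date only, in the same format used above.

The cause of action accrued on 8 October 2018, the date of the act.
5 years from 8 October 2018 is 8 October 2023.
The pending criminal prosecution from 22 September 2022 to 20 September 2023 tolled the period for 363 days, extending the deadline to 5 October 2024.
The defendant's active military service from 14 July 2024 to 25 May 2025 tolled the period for 315 days, extending the deadline to 16 August 2025.
Nothing else in the chronology tolls or restarts the period.

16 August 2025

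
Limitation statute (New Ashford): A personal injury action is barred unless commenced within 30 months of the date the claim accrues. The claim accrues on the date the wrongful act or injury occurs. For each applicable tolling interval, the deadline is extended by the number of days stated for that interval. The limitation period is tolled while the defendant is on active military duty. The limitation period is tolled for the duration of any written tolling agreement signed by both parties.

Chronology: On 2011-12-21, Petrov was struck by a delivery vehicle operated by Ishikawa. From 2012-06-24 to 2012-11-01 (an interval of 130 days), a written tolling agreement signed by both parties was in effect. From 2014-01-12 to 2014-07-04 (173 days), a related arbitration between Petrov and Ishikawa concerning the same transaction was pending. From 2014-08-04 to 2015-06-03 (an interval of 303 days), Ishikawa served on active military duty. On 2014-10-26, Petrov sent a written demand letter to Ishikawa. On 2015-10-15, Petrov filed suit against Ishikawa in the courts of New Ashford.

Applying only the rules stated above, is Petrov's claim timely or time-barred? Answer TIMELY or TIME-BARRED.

The claim accrued on 2011-12-21, when the wrongful act occurred.
30 months from 2011-12-21 is 2014-06-21.
Because the written tolling agreement ran from 2012-06-24 to 2012-11-01, the deadline is extended by 130 days to 2014-10-29.
The period was tolled for 303 days by the defendant's active military service (2014-08-04 to 2015-06-03), pushing the deadline to 2015-08-28.
Although a pending arbitration ran from 2014-01-12 to 2014-07-04, the stated rules do not make that a tolling event, so it is disregarded.
The other events in the timeline have no effect on the limitation period under the stated rules.
Filing on 2015-10-15 missed the 2015-08-28 deadline — the action is time-barred.

TIME-BARRED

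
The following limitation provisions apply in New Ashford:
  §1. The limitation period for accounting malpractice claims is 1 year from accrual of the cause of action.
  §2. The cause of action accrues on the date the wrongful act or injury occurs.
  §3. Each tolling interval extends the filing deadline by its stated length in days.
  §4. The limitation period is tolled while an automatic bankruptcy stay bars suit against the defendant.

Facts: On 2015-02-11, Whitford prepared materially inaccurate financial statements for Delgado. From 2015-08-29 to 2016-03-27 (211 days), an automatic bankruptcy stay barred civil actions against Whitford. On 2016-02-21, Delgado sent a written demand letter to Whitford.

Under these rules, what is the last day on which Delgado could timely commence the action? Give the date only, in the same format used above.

The limitation period began to run on 2015-02-11.
The untolled deadline — 1 year after 2015-02-11 — is 2016-02-11.
The automatic bankruptcy stay from 2015-08-29 to 2016-03-27 tolled the period for 211 days, extending the deadline to 2016-09-09.
The other events in the timeline have no effect on the limitation period under the stated rules.

2016-09-09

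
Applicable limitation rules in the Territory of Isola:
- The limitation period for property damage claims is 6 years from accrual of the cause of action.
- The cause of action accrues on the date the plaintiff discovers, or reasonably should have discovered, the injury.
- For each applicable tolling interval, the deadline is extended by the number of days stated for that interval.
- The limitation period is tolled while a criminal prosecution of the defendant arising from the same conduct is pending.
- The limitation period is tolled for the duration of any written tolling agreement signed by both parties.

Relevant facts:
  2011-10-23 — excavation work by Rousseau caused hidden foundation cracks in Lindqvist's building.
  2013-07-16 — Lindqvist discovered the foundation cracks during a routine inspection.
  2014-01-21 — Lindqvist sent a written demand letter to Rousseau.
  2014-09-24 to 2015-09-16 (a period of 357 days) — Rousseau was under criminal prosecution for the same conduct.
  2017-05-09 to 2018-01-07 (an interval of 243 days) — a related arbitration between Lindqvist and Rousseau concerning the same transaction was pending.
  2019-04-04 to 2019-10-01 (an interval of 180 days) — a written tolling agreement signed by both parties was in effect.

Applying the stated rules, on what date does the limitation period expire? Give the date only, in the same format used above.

2021-01-03

Under the discovery rule, the claim accrued on 2013-07-16, when Lindqvist discovered the injury — not on the 2011-10-23 date of the underlying act.
6 years from 2013-07-16 is 2019-07-16.
The period was tolled for 357 days by the pending criminal prosecution (2014-09-24 to 2015-09-16), pushing the deadline to 2020-07-07.
The written tolling agreement from 2019-04-04 to 2019-10-01 tolled the period for 180 days, extending the deadline to 2021-01-03.
Although a pending arbitration ran from 2017-05-09 to 2018-01-07, the stated rules do not make that a tolling event, so it is disregarded.
Nothing else in the chronology tolls or restarts the period.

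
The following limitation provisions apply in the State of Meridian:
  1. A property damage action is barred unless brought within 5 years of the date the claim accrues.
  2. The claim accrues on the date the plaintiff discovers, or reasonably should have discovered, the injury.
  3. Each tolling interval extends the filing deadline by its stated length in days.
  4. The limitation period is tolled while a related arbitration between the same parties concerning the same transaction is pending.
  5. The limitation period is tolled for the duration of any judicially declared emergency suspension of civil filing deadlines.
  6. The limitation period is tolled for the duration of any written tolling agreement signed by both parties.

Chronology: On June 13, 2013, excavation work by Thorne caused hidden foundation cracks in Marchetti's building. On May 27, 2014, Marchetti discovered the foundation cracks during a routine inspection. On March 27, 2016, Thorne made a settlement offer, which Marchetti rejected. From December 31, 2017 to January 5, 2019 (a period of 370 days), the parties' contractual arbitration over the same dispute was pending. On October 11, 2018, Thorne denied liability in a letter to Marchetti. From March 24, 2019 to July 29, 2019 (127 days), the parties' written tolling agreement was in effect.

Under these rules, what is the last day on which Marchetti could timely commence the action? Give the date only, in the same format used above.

The claim did not accrue until Marchetti discovered the injury on May 27, 2014; the June 13, 2013 act date does not start the clock under the stated rule.
Adding the 5 years base period to May 27, 2014 gives a deadline of May 27, 2019, before any tolling.
The period was tolled for 370 days by the pending related arbitration (December 31, 2017 to January 5, 2019), pushing the deadline to May 31, 2020.
Because the written tolling agreement ran from March 24, 2019 to July 29, 2019, the deadline is extended by 127 days to October 5, 2020.
Nothing else in the chronology tolls or restarts the period.

October 5, 2020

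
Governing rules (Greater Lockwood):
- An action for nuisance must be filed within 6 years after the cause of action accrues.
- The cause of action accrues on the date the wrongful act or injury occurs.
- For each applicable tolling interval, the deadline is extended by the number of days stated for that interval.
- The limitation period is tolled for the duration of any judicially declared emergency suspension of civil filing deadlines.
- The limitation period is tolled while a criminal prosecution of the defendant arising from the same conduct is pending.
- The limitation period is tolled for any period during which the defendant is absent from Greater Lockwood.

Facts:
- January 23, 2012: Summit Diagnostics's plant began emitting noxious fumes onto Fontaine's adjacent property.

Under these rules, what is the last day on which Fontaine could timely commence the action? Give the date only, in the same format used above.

The limitation period began to run on January 23, 2012.
6 years from January 23, 2012 is January 23, 2018.

January 23, 2018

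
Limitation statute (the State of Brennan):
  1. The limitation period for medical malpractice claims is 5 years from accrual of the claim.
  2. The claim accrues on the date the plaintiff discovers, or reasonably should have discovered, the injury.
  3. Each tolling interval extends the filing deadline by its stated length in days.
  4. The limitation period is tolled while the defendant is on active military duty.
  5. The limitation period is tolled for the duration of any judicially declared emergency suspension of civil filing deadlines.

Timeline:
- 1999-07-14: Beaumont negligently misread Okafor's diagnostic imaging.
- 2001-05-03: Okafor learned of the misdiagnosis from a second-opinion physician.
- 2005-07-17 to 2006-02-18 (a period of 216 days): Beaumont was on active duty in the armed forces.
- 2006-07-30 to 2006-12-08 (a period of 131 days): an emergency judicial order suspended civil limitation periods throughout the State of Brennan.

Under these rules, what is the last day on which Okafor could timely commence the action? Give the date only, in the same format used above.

2007-04-15

Under the discovery rule, the claim accrued on 2001-05-03, when Okafor discovered the injury — not on the 1999-07-14 date of the underlying act.
The untolled deadline — 5 years after 2001-05-03 — is 2006-05-03.
The defendant's active military service from 2005-07-17 to 2006-02-18 tolled the period for 216 days, extending the deadline to 2006-12-05.
The period was tolled for 131 days by the emergency suspension of filing deadlines (2006-07-30 to 2006-12-08), pushing the deadline to 2007-04-15.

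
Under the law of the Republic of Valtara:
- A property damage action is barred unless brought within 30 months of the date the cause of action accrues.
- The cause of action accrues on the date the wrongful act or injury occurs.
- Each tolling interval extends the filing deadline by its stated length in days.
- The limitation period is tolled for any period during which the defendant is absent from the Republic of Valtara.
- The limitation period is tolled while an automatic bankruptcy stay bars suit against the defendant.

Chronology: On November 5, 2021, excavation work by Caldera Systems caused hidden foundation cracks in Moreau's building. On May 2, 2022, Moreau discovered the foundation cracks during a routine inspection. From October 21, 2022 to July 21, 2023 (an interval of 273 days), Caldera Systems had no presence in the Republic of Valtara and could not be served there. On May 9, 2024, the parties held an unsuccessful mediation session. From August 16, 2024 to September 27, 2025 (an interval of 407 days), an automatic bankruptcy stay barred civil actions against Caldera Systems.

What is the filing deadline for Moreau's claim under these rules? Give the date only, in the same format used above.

The claim accrued on November 5, 2021, when the wrongful act occurred; under the stated occurrence rule the May 2, 2022 discovery does not delay accrual.
The untolled deadline — 30 months after November 5, 2021 — is May 5, 2024.
The defendant's absence from the jurisdiction from October 21, 2022 to July 21, 2023 tolled the period for 273 days, extending the deadline to February 2, 2025.
Because the automatic bankruptcy stay ran from August 16, 2024 to September 27, 2025, the deadline is extended by 407 days to March 16, 2026.
Nothing else in the chronology tolls or restarts the period.

March 16, 2026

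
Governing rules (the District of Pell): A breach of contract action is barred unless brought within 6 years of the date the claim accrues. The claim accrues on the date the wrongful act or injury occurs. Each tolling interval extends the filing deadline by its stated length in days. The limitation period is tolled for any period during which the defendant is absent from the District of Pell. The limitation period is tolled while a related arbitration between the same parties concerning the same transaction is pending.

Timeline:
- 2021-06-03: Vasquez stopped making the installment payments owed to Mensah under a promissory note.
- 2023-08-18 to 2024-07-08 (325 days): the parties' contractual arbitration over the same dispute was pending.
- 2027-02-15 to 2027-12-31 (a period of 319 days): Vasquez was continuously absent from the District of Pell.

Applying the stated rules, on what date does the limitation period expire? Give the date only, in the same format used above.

The limitation period began to run on 2021-06-03.
Adding the 6 years base period to 2021-06-03 gives a deadline of 2027-06-03, before any tolling.
The pending related arbitration from 2023-08-18 to 2024-07-08 tolled the period for 325 days, extending the deadline to 2028-04-23.
The period was tolled for 319 days by the defendant's absence from the jurisdiction (2027-02-15 to 2027-12-31), pushing the deadline to 2029-03-08.

2029-03-08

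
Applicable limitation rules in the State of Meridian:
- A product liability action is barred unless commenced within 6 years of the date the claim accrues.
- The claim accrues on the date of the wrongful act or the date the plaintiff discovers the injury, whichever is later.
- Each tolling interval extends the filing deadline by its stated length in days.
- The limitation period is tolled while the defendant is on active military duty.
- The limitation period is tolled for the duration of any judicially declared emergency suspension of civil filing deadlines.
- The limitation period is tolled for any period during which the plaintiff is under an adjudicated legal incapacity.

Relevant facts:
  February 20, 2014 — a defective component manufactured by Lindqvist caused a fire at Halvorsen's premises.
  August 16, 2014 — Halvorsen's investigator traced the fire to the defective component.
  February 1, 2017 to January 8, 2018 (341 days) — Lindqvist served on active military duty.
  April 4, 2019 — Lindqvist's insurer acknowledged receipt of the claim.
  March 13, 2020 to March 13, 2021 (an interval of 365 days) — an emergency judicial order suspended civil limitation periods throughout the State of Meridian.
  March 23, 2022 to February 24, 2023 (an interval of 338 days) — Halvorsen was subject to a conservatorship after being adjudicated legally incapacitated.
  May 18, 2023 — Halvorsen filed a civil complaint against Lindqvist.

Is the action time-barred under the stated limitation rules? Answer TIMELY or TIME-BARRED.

Because discovery on August 16, 2014 post-dates the February 20, 2014 act, accrual under the later-of rule falls on August 16, 2014.
6 years from August 16, 2014 is August 16, 2020.
Because the defendant's active military service ran from February 1, 2017 to January 8, 2018, the deadline is extended by 341 days to July 23, 2021.
The period was tolled for 365 days by the emergency suspension of filing deadlines (March 13, 2020 to March 13, 2021), pushing the deadline to July 23, 2022.
The period was tolled for 338 days by the plaintiff's legal incapacity (March 23, 2022 to February 24, 2023), pushing the deadline to June 26, 2023.
Nothing else in the chronology tolls or restarts the period.
Halvorsen filed on May 18, 2023, before the June 26, 2023 deadline, so the action is timely.

TIMELY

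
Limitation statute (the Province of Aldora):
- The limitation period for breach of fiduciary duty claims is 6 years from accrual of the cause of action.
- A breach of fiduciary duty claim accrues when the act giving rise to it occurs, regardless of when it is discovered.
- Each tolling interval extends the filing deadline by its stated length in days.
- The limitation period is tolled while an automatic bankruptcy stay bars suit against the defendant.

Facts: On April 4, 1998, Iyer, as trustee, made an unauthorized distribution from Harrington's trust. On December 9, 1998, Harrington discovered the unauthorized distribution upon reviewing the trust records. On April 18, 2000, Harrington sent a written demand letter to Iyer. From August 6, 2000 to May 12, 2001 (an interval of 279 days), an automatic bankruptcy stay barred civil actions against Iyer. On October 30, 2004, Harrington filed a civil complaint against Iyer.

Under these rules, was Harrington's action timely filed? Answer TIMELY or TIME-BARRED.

Accrual is governed by the date of the act, so the period began to run on April 4, 1998; the later discovery on December 9, 1998 is irrelevant under the stated rule.
The untolled deadline — 6 years after April 4, 1998 — is April 4, 2004.
Because the automatic bankruptcy stay ran from August 6, 2000 to May 12, 2001, the deadline is extended by 279 days to January 8, 2005.
Nothing else in the chronology tolls or restarts the period.
The October 30, 2004 filing precedes the January 8, 2005 deadline; the claim is timely.

TIMELY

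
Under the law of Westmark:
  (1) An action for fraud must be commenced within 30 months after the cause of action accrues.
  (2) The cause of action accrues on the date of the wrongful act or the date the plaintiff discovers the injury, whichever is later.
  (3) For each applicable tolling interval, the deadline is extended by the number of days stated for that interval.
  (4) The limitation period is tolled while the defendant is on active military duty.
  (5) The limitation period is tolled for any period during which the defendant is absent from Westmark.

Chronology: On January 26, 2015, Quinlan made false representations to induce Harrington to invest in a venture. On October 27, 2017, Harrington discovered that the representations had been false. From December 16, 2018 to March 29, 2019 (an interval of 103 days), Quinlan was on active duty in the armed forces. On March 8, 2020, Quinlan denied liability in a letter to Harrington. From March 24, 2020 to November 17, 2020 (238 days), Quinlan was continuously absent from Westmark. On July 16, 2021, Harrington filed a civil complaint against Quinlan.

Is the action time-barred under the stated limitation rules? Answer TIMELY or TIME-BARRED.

Taking the later of the act (January 26, 2015) and discovery (October 27, 2017), the claim accrued on October 27, 2017.
The untolled deadline — 30 months after October 27, 2017 — is April 27, 2020.
The period was tolled for 103 days by the defendant's active military service (December 16, 2018 to March 29, 2019), pushing the deadline to August 8, 2020.
The defendant's absence from the jurisdiction from March 24, 2020 to November 17, 2020 tolled the period for 238 days, extending the deadline to April 3, 2021.
None of the other events listed affects the running of the period under the stated rules.
Filing on July 16, 2021 missed the April 3, 2021 deadline — the action is time-barred.

TIME-BARRED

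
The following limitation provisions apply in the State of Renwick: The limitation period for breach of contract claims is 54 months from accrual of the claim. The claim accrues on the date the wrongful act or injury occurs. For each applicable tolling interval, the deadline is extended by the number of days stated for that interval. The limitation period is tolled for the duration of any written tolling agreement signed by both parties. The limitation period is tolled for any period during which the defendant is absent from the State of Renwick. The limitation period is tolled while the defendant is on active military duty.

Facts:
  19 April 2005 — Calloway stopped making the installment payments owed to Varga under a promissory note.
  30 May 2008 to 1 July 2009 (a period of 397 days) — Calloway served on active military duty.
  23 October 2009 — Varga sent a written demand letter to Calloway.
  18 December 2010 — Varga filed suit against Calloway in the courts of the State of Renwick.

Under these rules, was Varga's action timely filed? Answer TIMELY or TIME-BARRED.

TIME-BARRED

The claim accrued on 19 April 2005, when the wrongful act occurred.
The untolled deadline — 54 months after 19 April 2005 — is 19 October 2009.
The defendant's active military service from 30 May 2008 to 1 July 2009 tolled the period for 397 days, extending the deadline to 20 November 2010.
Nothing else in the chronology tolls or restarts the period.
Filing on 18 December 2010 missed the 20 November 2010 deadline — the action is time-barred.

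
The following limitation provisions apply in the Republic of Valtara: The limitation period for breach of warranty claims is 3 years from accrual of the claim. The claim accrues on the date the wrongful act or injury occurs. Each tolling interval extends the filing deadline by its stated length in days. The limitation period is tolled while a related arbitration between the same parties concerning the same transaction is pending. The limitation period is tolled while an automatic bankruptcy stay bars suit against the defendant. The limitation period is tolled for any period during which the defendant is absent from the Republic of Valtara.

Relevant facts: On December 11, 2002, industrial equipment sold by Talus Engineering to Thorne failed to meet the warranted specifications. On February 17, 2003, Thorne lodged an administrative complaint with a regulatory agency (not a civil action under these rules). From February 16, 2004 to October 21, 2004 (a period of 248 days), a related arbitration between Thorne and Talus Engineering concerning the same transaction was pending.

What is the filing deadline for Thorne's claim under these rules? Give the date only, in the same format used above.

The claim accrued on December 11, 2002, when the wrongful act occurred.
The untolled deadline — 3 years after December 11, 2002 — is December 11, 2005.
Because the pending related arbitration ran from February 16, 2004 to October 21, 2004, the deadline is extended by 248 days to August 16, 2006.
The other events in the timeline have no effect on the limitation period under the stated rules.

August 16, 2006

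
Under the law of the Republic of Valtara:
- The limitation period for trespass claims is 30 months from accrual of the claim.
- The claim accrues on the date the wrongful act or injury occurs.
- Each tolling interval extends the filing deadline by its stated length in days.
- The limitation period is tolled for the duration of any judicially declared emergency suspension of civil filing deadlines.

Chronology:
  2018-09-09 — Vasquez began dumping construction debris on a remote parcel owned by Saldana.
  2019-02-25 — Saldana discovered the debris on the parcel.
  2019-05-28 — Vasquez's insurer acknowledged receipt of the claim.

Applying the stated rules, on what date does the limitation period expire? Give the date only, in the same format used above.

The claim accrued on 2018-09-09, when the wrongful act occurred; under the stated occurrence rule the 2019-02-25 discovery does not delay accrual.
The untolled deadline — 30 months after 2018-09-09 — is 2021-03-09.
The other events in the timeline have no effect on the limitation period under the stated rules.

2021-03-09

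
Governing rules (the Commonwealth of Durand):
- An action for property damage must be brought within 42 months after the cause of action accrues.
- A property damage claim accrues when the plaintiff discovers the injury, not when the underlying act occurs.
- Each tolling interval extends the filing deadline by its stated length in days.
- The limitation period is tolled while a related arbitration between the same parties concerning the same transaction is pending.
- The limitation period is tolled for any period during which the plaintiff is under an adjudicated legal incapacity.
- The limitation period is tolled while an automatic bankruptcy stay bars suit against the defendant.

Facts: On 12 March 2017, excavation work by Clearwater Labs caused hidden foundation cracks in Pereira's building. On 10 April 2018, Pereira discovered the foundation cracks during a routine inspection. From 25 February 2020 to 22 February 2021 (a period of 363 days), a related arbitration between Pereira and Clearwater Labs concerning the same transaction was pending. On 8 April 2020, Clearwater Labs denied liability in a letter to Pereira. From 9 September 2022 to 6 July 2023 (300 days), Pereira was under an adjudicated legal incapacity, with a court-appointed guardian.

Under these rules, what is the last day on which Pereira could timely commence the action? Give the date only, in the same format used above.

4 August 2023

The claim did not accrue until Pereira discovered the injury on 10 April 2018; the 12 March 2017 act date does not start the clock under the stated rule.
42 months from 10 April 2018 is 10 October 2021.
The period was tolled for 363 days by the pending related arbitration (25 February 2020 to 22 February 2021), pushing the deadline to 8 October 2022.
The period was tolled for 300 days by the plaintiff's legal incapacity (9 September 2022 to 6 July 2023), pushing the deadline to 4 August 2023.
None of the other events listed affects the running of the period under the stated rules.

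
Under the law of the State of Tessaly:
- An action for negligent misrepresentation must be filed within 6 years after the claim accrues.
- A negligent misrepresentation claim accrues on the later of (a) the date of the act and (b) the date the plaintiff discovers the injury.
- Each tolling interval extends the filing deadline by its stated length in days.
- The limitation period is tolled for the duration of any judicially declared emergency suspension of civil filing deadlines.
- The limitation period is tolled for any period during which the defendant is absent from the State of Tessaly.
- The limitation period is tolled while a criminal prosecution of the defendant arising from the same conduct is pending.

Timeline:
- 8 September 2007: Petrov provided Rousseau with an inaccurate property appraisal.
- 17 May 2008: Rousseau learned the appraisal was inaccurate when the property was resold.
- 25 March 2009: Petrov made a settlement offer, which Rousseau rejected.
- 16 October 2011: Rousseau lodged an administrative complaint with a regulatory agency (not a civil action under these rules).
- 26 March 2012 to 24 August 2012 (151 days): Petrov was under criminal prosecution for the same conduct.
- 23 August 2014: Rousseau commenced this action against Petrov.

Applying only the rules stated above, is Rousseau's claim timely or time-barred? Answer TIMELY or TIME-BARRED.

Taking the later of the act (8 September 2007) and discovery (17 May 2008), the claim accrued on 17 May 2008.
The untolled deadline — 6 years after 17 May 2008 — is 17 May 2014.
Because the pending criminal prosecution ran from 26 March 2012 to 24 August 2012, the deadline is extended by 151 days to 15 October 2014.
Nothing else in the chronology tolls or restarts the period.
Filing on 23 August 2014 beat the 15 October 2014 deadline — the action is timely.

TIMELY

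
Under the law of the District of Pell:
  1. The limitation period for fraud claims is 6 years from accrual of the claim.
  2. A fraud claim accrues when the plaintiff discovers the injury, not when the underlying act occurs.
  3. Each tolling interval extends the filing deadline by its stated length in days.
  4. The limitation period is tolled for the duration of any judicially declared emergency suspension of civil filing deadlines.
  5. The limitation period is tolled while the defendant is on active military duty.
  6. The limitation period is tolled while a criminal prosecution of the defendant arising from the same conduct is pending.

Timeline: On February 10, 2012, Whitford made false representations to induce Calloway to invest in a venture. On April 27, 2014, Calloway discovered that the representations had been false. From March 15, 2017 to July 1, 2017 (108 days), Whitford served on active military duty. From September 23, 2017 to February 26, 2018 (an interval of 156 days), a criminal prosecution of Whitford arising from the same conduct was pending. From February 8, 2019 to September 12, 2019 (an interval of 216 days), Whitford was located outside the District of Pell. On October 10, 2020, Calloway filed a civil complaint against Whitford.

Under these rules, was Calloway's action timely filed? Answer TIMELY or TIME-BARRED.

Accrual is tied to discovery, so the period began on April 27, 2014 rather than on February 10, 2012 when the act occurred.
The untolled deadline — 6 years after April 27, 2014 — is April 27, 2020.
Because the defendant's active military service ran from March 15, 2017 to July 1, 2017, the deadline is extended by 108 days to August 13, 2020.
The period was tolled for 156 days by the pending criminal prosecution (September 23, 2017 to February 26, 2018), pushing the deadline to January 16, 2021.
The defendant's absence from the jurisdiction from February 8, 2019 to September 12, 2019 does not toll the period, because no stated rule makes the defendant's absence a tolling event.
The October 10, 2020 filing precedes the January 16, 2021 deadline; the claim is timely.

TIMELY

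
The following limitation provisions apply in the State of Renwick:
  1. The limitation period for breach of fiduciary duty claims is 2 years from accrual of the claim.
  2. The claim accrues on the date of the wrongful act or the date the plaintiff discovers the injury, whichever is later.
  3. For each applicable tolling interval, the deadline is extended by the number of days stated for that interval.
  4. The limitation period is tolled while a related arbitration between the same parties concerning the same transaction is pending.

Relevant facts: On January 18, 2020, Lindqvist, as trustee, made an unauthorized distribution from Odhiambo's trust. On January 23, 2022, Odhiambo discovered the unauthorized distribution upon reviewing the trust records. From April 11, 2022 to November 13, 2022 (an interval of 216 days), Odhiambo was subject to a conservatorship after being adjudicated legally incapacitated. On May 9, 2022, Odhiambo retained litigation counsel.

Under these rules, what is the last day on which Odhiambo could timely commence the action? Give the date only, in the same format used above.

January 23, 2024

Because discovery on January 23, 2022 post-dates the January 18, 2020 act, accrual under the later-of rule falls on January 23, 2022.
Adding the 2 years base period to January 23, 2022 gives a deadline of January 23, 2024, before any tolling.
No stated provision tolls the period for the plaintiff's incapacity, so the interval from April 11, 2022 to November 13, 2022 has no effect on the deadline.
The other events in the timeline have no effect on the limitation period under the stated rules.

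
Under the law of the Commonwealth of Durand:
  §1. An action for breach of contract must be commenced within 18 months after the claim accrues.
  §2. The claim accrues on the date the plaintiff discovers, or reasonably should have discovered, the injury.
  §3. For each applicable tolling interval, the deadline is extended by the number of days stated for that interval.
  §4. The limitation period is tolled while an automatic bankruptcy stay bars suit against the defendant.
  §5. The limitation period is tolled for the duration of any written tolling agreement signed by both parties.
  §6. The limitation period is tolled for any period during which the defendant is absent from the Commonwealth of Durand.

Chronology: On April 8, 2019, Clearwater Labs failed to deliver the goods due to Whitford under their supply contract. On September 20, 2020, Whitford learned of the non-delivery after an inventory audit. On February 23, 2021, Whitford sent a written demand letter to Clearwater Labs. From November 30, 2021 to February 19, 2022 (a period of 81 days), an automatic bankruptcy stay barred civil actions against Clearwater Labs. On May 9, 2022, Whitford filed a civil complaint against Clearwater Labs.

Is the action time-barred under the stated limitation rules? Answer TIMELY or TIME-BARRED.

TIMELY

Accrual is tied to discovery, so the period began on September 20, 2020 rather than on April 8, 2019 when the act occurred.
Adding the 18 months base period to September 20, 2020 gives a deadline of March 20, 2022, before any tolling.
The automatic bankruptcy stay from November 30, 2021 to February 19, 2022 tolled the period for 81 days, extending the deadline to June 9, 2022.
The other events in the timeline have no effect on the limitation period under the stated rules.
Filing on May 9, 2022 beat the June 9, 2022 deadline — the action is timely.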